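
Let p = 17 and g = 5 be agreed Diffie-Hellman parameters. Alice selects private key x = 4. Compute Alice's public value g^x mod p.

Public value = 5^4 mod 17.
5^1 ≡ 5 (mod 17)
5^2 = (5^1)^2 ≡ 5^2 = 25 ≡ 8 (mod 17)
5^4 = (5^2)^2 ≡ 8^2 = 64 ≡ 13 (mod 17)

13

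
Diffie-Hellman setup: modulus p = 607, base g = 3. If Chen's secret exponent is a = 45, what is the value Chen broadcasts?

Public value = 3^45 (mod 607).
3^1 ≡ 3 (mod 607)
3^2 = (3^1)^2 ≡ 3^2 = 9 ≡ 9 (mod 607)
3^4 = (3^2)^2 ≡ 9^2 = 81 ≡ 81 (mod 607)
3^8 = (3^4)^2 ≡ 81^2 = 6561 ≡ 491 (mod 607)
3^16 = (3^8)^2 ≡ 491^2 = 241081 ≡ 102 (mod 607)
3^32 = (3^16)^2 ≡ 102^2 = 10404 ≡ 85 (mod 607)
3^45 = 3^32 · 3^8 · 3^4 · 3^1 ≡ 85 · 491 · 81 · 3 ≡ 456 (mod 607).

456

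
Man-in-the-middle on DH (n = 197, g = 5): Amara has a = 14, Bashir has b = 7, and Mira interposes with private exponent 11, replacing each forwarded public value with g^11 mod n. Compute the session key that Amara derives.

6

Amara receives Mira's public value M = 5^11 mod 197 instead of the honest one.
5^1 ≡ 5 (mod 197)
5^2 = (5^1)^2 ≡ 5^2 = 25 ≡ 25 (mod 197)
5^4 = (5^2)^2 ≡ 25^2 = 625 ≡ 34 (mod 197)
5^8 = (5^4)^2 ≡ 34^2 = 1156 ≡ 171 (mod 197)
5^11 = 5^8 · 5^2 · 5^1 ≡ 171 · 25 · 5 ≡ 99 (mod 197).
So M = 99. Amara computes K = M^14 mod 197.
99^1 ≡ 99 (mod 197)
99^2 = (99^1)^2 ≡ 99^2 = 9801 ≡ 148 (mod 197)
99^4 = (99^2)^2 ≡ 148^2 = 21904 ≡ 37 (mod 197)
99^8 = (99^4)^2 ≡ 37^2 = 1369 ≡ 187 (mod 197)
99^14 = 99^8 · 99^4 · 99^2 ≡ 187 · 37 · 148 ≡ 6 (mod 197).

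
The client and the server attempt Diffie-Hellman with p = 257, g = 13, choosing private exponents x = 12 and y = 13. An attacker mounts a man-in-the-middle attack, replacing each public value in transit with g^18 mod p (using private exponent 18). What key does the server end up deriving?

The server receives an attacker's public value M = 13^18 mod 257 instead of the honest one.
13^1 ≡ 13 (mod 257)
13^2 = (13^1)^2 ≡ 13^2 = 169 ≡ 169 (mod 257)
13^4 = (13^2)^2 ≡ 169^2 = 28561 ≡ 34 (mod 257)
13^8 = (13^4)^2 ≡ 34^2 = 1156 ≡ 128 (mod 257)
13^16 = (13^8)^2 ≡ 128^2 = 16384 ≡ 193 (mod 257)
13^18 = 13^16 · 13^2 ≡ 193 · 169 ≡ 235 (mod 257).
So M = 235. The server computes K = M^13 mod 257.
235^1 ≡ 235 (mod 257)
235^2 = (235^1)^2 ≡ 235^2 = 55225 ≡ 227 (mod 257)
235^4 = (235^2)^2 ≡ 227^2 = 51529 ≡ 129 (mod 257)
235^8 = (235^4)^2 ≡ 129^2 = 16641 ≡ 193 (mod 257)
235^13 = 235^8 · 235^4 · 235^1 ≡ 193 · 129 · 235 ≡ 190 (mod 257).

190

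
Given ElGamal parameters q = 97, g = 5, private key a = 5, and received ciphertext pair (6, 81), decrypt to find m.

96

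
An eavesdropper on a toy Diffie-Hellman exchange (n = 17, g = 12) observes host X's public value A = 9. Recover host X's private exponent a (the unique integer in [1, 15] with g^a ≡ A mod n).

10

Try successive powers of 12 modulo 17:
12^1 ≡ 12
12^2 ≡ 8
12^3 ≡ 11
12^4 ≡ 13
12^5 ≡ 3
12^6 ≡ 2
12^7 ≡ 7
12^8 ≡ 16
12^9 ≡ 5
12^10 ≡ 9
Found: a = 10.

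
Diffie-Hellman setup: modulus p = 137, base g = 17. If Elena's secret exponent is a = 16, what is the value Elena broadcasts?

Public value = 17^16 mod 137.
17^1 ≡ 17 (mod 137)
17^2 = (17^1)^2 ≡ 17^2 = 289 ≡ 15 (mod 137)
17^4 = (17^2)^2 ≡ 15^2 = 225 ≡ 88 (mod 137)
17^8 = (17^4)^2 ≡ 88^2 = 7744 ≡ 72 (mod 137)
17^16 = (17^8)^2 ≡ 72^2 = 5184 ≡ 115 (mod 137)

115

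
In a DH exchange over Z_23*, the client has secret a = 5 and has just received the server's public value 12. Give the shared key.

18

Shared key K = 12^5 mod 23.
12^1 ≡ 12 (mod 23)
12^2 = (12^1)^2 ≡ 12^2 = 144 ≡ 6 (mod 23)
12^4 = (12^2)^2 ≡ 6^2 = 36 ≡ 13 (mod 23)
12^5 = 12^4 · 12^1 ≡ 13 · 12 ≡ 18 (mod 23).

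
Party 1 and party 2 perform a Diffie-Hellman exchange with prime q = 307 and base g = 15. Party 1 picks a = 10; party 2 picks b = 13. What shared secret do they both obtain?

90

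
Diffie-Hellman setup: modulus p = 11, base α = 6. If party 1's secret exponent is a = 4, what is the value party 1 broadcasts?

Public value = 6^4 mod 11.
6^1 ≡ 6 (mod 11)
6^2 = (6^1)^2 ≡ 6^2 = 36 ≡ 3 (mod 11)
6^4 = (6^2)^2 ≡ 3^2 = 9 ≡ 9 (mod 11)

9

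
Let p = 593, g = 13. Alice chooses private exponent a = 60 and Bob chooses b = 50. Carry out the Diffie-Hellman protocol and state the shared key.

Alice sends A = g^a mod p = 13^60 mod 593.
13^1 ≡ 13 (mod 593)
13^2 = (13^1)^2 ≡ 13^2 = 169 ≡ 169 (mod 593)
13^4 = (13^2)^2 ≡ 169^2 = 28561 ≡ 97 (mod 593)
13^8 = (13^4)^2 ≡ 97^2 = 9409 ≡ 514 (mod 593)
13^16 = (13^8)^2 ≡ 514^2 = 264196 ≡ 311 (mod 593)
13^32 = (13^16)^2 ≡ 311^2 = 96721 ≡ 62 (mod 593)
13^60 = 13^32 · 13^16 · 13^8 · 13^4 ≡ 62 · 311 · 514 · 97 ≡ 437 (mod 593).
So A = 437. Bob then computes K = A^b mod p = 437^50 mod 593.
437^1 ≡ 437 (mod 593)
437^2 = (437^1)^2 ≡ 437^2 = 190969 ≡ 23 (mod 593)
437^4 = (437^2)^2 ≡ 23^2 = 529 ≡ 529 (mod 593)
437^8 = (437^4)^2 ≡ 529^2 = 279841 ≡ 538 (mod 593)
437^16 = (437^8)^2 ≡ 538^2 = 289444 ≡ 60 (mod 593)
437^32 = (437^16)^2 ≡ 60^2 = 3600 ≡ 42 (mod 593)
437^50 = 437^32 · 437^16 · 437^2 ≡ 42 · 60 · 23 ≡ 439 (mod 593).

439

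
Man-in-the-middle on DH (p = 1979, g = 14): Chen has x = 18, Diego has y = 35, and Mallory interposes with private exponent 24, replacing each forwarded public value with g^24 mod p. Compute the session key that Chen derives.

343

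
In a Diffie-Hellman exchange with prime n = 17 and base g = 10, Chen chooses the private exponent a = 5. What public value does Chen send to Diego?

6

Public value = 10^5 mod 17.
10^1 ≡ 10 (mod 17)
10^2 = (10^1)^2 ≡ 10^2 = 100 ≡ 15 (mod 17)
10^4 = (10^2)^2 ≡ 15^2 = 225 ≡ 4 (mod 17)
10^5 = 10^4 · 10^1 ≡ 4 · 10 ≡ 6 (mod 17).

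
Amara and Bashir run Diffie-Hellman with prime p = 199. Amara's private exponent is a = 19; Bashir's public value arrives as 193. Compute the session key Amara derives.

20

Shared key K = 193^19 mod 199.
193^1 ≡ 193 (mod 199)
193^2 = (193^1)^2 ≡ 193^2 = 37249 ≡ 36 (mod 199)
193^4 = (193^2)^2 ≡ 36^2 = 1296 ≡ 102 (mod 199)
193^8 = (193^4)^2 ≡ 102^2 = 10404 ≡ 56 (mod 199)
193^16 = (193^8)^2 ≡ 56^2 = 3136 ≡ 151 (mod 199)
193^19 = 193^16 · 193^2 · 193^1 ≡ 151 · 36 · 193 ≡ 20 (mod 199).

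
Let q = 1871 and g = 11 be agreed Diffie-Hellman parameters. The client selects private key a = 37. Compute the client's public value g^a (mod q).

981

Public value = 11^37 (mod 1871).
11^1 ≡ 11 (mod 1871)
11^2 = (11^1)^2 ≡ 11^2 = 121 ≡ 121 (mod 1871)
11^4 = (11^2)^2 ≡ 121^2 = 14641 ≡ 1544 (mod 1871)
11^8 = (11^4)^2 ≡ 1544^2 = 2383936 ≡ 282 (mod 1871)
11^16 = (11^8)^2 ≡ 282^2 = 79524 ≡ 942 (mod 1871)
11^32 = (11^16)^2 ≡ 942^2 = 887364 ≡ 510 (mod 1871)
11^37 = 11^32 · 11^4 · 11^1 ≡ 510 · 1544 · 11 ≡ 981 (mod 1871).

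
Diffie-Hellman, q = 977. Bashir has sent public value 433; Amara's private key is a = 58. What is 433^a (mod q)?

474

Shared key K = 433^58 mod 977.
433^1 ≡ 433 (mod 977)
433^2 = (433^1)^2 ≡ 433^2 = 187489 ≡ 882 (mod 977)
433^4 = (433^2)^2 ≡ 882^2 = 777924 ≡ 232 (mod 977)
433^8 = (433^4)^2 ≡ 232^2 = 53824 ≡ 89 (mod 977)
433^16 = (433^8)^2 ≡ 89^2 = 7921 ≡ 105 (mod 977)
433^32 = (433^16)^2 ≡ 105^2 = 11025 ≡ 278 (mod 977)
433^58 = 433^32 · 433^16 · 433^8 · 433^2 ≡ 278 · 105 · 89 · 882 ≡ 474 (mod 977).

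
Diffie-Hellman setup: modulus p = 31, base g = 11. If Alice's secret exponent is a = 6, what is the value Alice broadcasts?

Public value = 11^6 mod 31.
11^1 ≡ 11 (mod 31)
11^2 = (11^1)^2 ≡ 11^2 = 121 ≡ 28 (mod 31)
11^4 = (11^2)^2 ≡ 28^2 = 784 ≡ 9 (mod 31)
11^6 = 11^4 · 11^2 ≡ 9 · 28 ≡ 4 (mod 31).

4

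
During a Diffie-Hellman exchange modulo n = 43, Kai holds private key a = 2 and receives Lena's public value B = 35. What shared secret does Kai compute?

21

Shared key K = 35^2 mod 43.
35^1 ≡ 35 (mod 43)
35^2 = (35^1)^2 ≡ 35^2 = 1225 ≡ 21 (mod 43)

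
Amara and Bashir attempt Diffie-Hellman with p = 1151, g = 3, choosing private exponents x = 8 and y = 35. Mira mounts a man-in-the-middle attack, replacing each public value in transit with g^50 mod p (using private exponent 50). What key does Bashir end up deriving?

655

Bashir receives Mira's public value M = 3^50 mod 1151 instead of the honest one.
3^1 ≡ 3 (mod 1151)
3^2 = (3^1)^2 ≡ 3^2 = 9 ≡ 9 (mod 1151)
3^4 = (3^2)^2 ≡ 9^2 = 81 ≡ 81 (mod 1151)
3^8 = (3^4)^2 ≡ 81^2 = 6561 ≡ 806 (mod 1151)
3^16 = (3^8)^2 ≡ 806^2 = 649636 ≡ 472 (mod 1151)
3^32 = (3^16)^2 ≡ 472^2 = 222784 ≡ 641 (mod 1151)
3^50 = 3^32 · 3^16 · 3^2 ≡ 641 · 472 · 9 ≡ 853 (mod 1151).
So M = 853. Bashir computes K = M^35 mod 1151.
853^1 ≡ 853 (mod 1151)
853^2 = (853^1)^2 ≡ 853^2 = 727609 ≡ 177 (mod 1151)
853^4 = (853^2)^2 ≡ 177^2 = 31329 ≡ 252 (mod 1151)
853^8 = (853^4)^2 ≡ 252^2 = 63504 ≡ 199 (mod 1151)
853^16 = (853^8)^2 ≡ 199^2 = 39601 ≡ 467 (mod 1151)
853^32 = (853^16)^2 ≡ 467^2 = 218089 ≡ 550 (mod 1151)
853^35 = 853^32 · 853^2 · 853^1 ≡ 550 · 177 · 853 ≡ 655 (mod 1151).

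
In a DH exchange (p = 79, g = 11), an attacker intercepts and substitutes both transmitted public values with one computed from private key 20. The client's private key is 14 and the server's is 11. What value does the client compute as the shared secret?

The client receives an attacker's public value M = 11^20 mod 79 instead of the honest one.
11^1 ≡ 11 (mod 79)
11^2 = (11^1)^2 ≡ 11^2 = 121 ≡ 42 (mod 79)
11^4 = (11^2)^2 ≡ 42^2 = 1764 ≡ 26 (mod 79)
11^8 = (11^4)^2 ≡ 26^2 = 676 ≡ 44 (mod 79)
11^16 = (11^8)^2 ≡ 44^2 = 1936 ≡ 40 (mod 79)
11^20 = 11^16 · 11^4 ≡ 40 · 26 ≡ 13 (mod 79).
So M = 13. The client computes K = M^14 mod 79.
13^1 ≡ 13 (mod 79)
13^2 = (13^1)^2 ≡ 13^2 = 169 ≡ 11 (mod 79)
13^4 = (13^2)^2 ≡ 11^2 = 121 ≡ 42 (mod 79)
13^8 = (13^4)^2 ≡ 42^2 = 1764 ≡ 26 (mod 79)
13^14 = 13^8 · 13^4 · 13^2 ≡ 26 · 42 · 11 ≡ 4 (mod 79).

4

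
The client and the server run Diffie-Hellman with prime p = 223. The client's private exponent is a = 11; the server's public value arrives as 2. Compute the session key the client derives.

Shared key K = 2^11 mod 223.
2^1 ≡ 2 (mod 223)
2^2 = (2^1)^2 ≡ 2^2 = 4 ≡ 4 (mod 223)
2^4 = (2^2)^2 ≡ 4^2 = 16 ≡ 16 (mod 223)
2^8 = (2^4)^2 ≡ 16^2 = 256 ≡ 33 (mod 223)
2^11 = 2^8 · 2^2 · 2^1 ≡ 33 · 4 · 2 ≡ 41 (mod 223).

41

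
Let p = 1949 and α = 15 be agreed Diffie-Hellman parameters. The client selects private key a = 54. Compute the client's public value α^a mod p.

896

Public value = 15^54 mod 1949.
15^1 ≡ 15 (mod 1949)
15^2 = (15^1)^2 ≡ 15^2 = 225 ≡ 225 (mod 1949)
15^4 = (15^2)^2 ≡ 225^2 = 50625 ≡ 1900 (mod 1949)
15^8 = (15^4)^2 ≡ 1900^2 = 3610000 ≡ 452 (mod 1949)
15^16 = (15^8)^2 ≡ 452^2 = 204304 ≡ 1608 (mod 1949)
15^32 = (15^16)^2 ≡ 1608^2 = 2585664 ≡ 1290 (mod 1949)
15^54 = 15^32 · 15^16 · 15^4 · 15^2 ≡ 1290 · 1608 · 1900 · 225 ≡ 896 (mod 1949).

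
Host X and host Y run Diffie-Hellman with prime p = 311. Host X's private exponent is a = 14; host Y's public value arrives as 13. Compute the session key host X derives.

105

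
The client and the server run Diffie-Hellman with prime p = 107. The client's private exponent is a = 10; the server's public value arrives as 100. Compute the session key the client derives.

Shared key K = 100^10 mod 107.
100^1 ≡ 100 (mod 107)
100^2 = (100^1)^2 ≡ 100^2 = 10000 ≡ 49 (mod 107)
100^4 = (100^2)^2 ≡ 49^2 = 2401 ≡ 47 (mod 107)
100^8 = (100^4)^2 ≡ 47^2 = 2209 ≡ 69 (mod 107)
100^10 = 100^8 · 100^2 ≡ 69 · 49 ≡ 64 (mod 107).

64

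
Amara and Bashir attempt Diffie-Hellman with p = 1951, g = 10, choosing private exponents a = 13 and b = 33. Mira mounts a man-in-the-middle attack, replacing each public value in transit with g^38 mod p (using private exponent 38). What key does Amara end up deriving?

Amara receives Mira's public value M = 10^38 mod 1951 instead of the honest one.
10^1 ≡ 10 (mod 1951)
10^2 = (10^1)^2 ≡ 10^2 = 100 ≡ 100 (mod 1951)
10^4 = (10^2)^2 ≡ 100^2 = 10000 ≡ 245 (mod 1951)
10^8 = (10^4)^2 ≡ 245^2 = 60025 ≡ 1495 (mod 1951)
10^16 = (10^8)^2 ≡ 1495^2 = 2235025 ≡ 1130 (mod 1951)
10^32 = (10^16)^2 ≡ 1130^2 = 1276900 ≡ 946 (mod 1951)
10^38 = 10^32 · 10^4 · 10^2 ≡ 946 · 245 · 100 ≡ 1071 (mod 1951).
So M = 1071. Amara computes K = M^13 mod 1951.
1071^1 ≡ 1071 (mod 1951)
1071^2 = (1071^1)^2 ≡ 1071^2 = 1147041 ≡ 1804 (mod 1951)
1071^4 = (1071^2)^2 ≡ 1804^2 = 3254416 ≡ 148 (mod 1951)
1071^8 = (1071^4)^2 ≡ 148^2 = 21904 ≡ 443 (mod 1951)
1071^13 = 1071^8 · 1071^4 · 1071^1 ≡ 443 · 148 · 1071 ≡ 603 (mod 1951).

603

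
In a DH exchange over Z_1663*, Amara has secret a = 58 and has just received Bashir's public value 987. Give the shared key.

352

Shared key K = 987^58 mod 1663.
987^1 ≡ 987 (mod 1663)
987^2 = (987^1)^2 ≡ 987^2 = 974169 ≡ 1314 (mod 1663)
987^4 = (987^2)^2 ≡ 1314^2 = 1726596 ≡ 402 (mod 1663)
987^8 = (987^4)^2 ≡ 402^2 = 161604 ≡ 293 (mod 1663)
987^16 = (987^8)^2 ≡ 293^2 = 85849 ≡ 1036 (mod 1663)
987^32 = (987^16)^2 ≡ 1036^2 = 1073296 ≡ 661 (mod 1663)
987^58 = 987^32 · 987^16 · 987^8 · 987^2 ≡ 661 · 1036 · 293 · 1314 ≡ 352 (mod 1663).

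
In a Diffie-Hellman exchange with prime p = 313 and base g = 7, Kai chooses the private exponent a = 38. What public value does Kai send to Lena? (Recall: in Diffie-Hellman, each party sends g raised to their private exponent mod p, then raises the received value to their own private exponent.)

Public value = 7^38 (mod 313).
7^1 ≡ 7 (mod 313)
7^2 = (7^1)^2 ≡ 7^2 = 49 ≡ 49 (mod 313)
7^4 = (7^2)^2 ≡ 49^2 = 2401 ≡ 210 (mod 313)
7^8 = (7^4)^2 ≡ 210^2 = 44100 ≡ 280 (mod 313)
7^16 = (7^8)^2 ≡ 280^2 = 78400 ≡ 150 (mod 313)
7^32 = (7^16)^2 ≡ 150^2 = 22500 ≡ 277 (mod 313)
7^38 = 7^32 · 7^4 · 7^2 ≡ 277 · 210 · 49 ≡ 152 (mod 313).

152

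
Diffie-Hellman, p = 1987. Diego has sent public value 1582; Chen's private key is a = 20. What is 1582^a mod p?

1954

Shared key K = 1582^20 mod 1987.
1582^1 ≡ 1582 (mod 1987)
1582^2 = (1582^1)^2 ≡ 1582^2 = 2502724 ≡ 1091 (mod 1987)
1582^4 = (1582^2)^2 ≡ 1091^2 = 1190281 ≡ 68 (mod 1987)
1582^8 = (1582^4)^2 ≡ 68^2 = 4624 ≡ 650 (mod 1987)
1582^16 = (1582^8)^2 ≡ 650^2 = 422500 ≡ 1256 (mod 1987)
1582^20 = 1582^16 · 1582^4 ≡ 1256 · 68 ≡ 1954 (mod 1987).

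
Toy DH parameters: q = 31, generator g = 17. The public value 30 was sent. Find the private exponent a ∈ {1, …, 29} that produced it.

15

Try successive powers of 17 modulo 31:
17^1 ≡ 17
17^2 ≡ 10
17^3 ≡ 15
17^4 ≡ 7
17^5 ≡ 26
17^6 ≡ 8
17^7 ≡ 12
17^8 ≡ 18
17^9 ≡ 27
17^10 ≡ 25
17^11 ≡ 22
17^12 ≡ 2
17^13 ≡ 3
17^14 ≡ 20
17^15 ≡ 30
Found: a = 15.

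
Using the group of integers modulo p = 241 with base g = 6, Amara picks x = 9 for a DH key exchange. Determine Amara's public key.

40

Public value = 6^9 (mod 241).
6^1 ≡ 6 (mod 241)
6^2 = (6^1)^2 ≡ 6^2 = 36 ≡ 36 (mod 241)
6^4 = (6^2)^2 ≡ 36^2 = 1296 ≡ 91 (mod 241)
6^8 = (6^4)^2 ≡ 91^2 = 8281 ≡ 87 (mod 241)
6^9 = 6^8 · 6^1 ≡ 87 · 6 ≡ 40 (mod 241).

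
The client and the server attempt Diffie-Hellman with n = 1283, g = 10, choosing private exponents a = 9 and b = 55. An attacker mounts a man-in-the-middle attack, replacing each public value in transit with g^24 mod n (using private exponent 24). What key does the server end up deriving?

900

The server receives an attacker's public value M = 10^24 mod 1283 instead of the honest one.
10^1 ≡ 10 (mod 1283)
10^2 = (10^1)^2 ≡ 10^2 = 100 ≡ 100 (mod 1283)
10^4 = (10^2)^2 ≡ 100^2 = 10000 ≡ 1019 (mod 1283)
10^8 = (10^4)^2 ≡ 1019^2 = 1038361 ≡ 414 (mod 1283)
10^16 = (10^8)^2 ≡ 414^2 = 171396 ≡ 757 (mod 1283)
10^24 = 10^16 · 10^8 ≡ 757 · 414 ≡ 346 (mod 1283).
So M = 346. The server computes K = M^55 mod 1283.
346^1 ≡ 346 (mod 1283)
346^2 = (346^1)^2 ≡ 346^2 = 119716 ≡ 397 (mod 1283)
346^4 = (346^2)^2 ≡ 397^2 = 157609 ≡ 1083 (mod 1283)
346^8 = (346^4)^2 ≡ 1083^2 = 1172889 ≡ 227 (mod 1283)
346^16 = (346^8)^2 ≡ 227^2 = 51529 ≡ 209 (mod 1283)
346^32 = (346^16)^2 ≡ 209^2 = 43681 ≡ 59 (mod 1283)
346^55 = 346^32 · 346^16 · 346^4 · 346^2 · 346^1 ≡ 59 · 209 · 1083 · 397 · 346 ≡ 900 (mod 1283).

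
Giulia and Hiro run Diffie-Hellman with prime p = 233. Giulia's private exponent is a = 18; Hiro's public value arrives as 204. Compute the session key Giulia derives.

Shared key K = 204^18 mod 233.
204^1 ≡ 204 (mod 233)
204^2 = (204^1)^2 ≡ 204^2 = 41616 ≡ 142 (mod 233)
204^4 = (204^2)^2 ≡ 142^2 = 20164 ≡ 126 (mod 233)
204^8 = (204^4)^2 ≡ 126^2 = 15876 ≡ 32 (mod 233)
204^16 = (204^8)^2 ≡ 32^2 = 1024 ≡ 92 (mod 233)
204^18 = 204^16 · 204^2 ≡ 92 · 142 ≡ 16 (mod 233).

16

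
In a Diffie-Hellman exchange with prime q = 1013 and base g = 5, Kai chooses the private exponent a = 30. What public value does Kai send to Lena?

521

Public value = 5^30 mod 1013.
5^1 ≡ 5 (mod 1013)
5^2 = (5^1)^2 ≡ 5^2 = 25 ≡ 25 (mod 1013)
5^4 = (5^2)^2 ≡ 25^2 = 625 ≡ 625 (mod 1013)
5^8 = (5^4)^2 ≡ 625^2 = 390625 ≡ 620 (mod 1013)
5^16 = (5^8)^2 ≡ 620^2 = 384400 ≡ 473 (mod 1013)
5^30 = 5^16 · 5^8 · 5^4 · 5^2 ≡ 473 · 620 · 625 · 25 ≡ 521 (mod 1013).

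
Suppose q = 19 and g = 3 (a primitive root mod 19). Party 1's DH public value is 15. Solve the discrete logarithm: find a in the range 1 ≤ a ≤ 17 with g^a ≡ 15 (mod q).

5

Try successive powers of 3 modulo 19:
3^1 ≡ 3
3^2 ≡ 9
3^3 ≡ 8
3^4 ≡ 5
3^5 ≡ 15
Found: a = 5.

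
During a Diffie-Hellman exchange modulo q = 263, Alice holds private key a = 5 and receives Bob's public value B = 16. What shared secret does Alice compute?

Shared key K = 16^5 mod 263.
16^1 ≡ 16 (mod 263)
16^2 = (16^1)^2 ≡ 16^2 = 256 ≡ 256 (mod 263)
16^4 = (16^2)^2 ≡ 256^2 = 65536 ≡ 49 (mod 263)
16^5 = 16^4 · 16^1 ≡ 49 · 16 ≡ 258 (mod 263).

258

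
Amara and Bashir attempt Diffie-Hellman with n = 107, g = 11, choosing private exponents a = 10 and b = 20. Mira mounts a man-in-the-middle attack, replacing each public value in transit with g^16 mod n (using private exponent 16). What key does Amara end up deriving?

Amara receives Mira's public value M = 11^16 mod 107 instead of the honest one.
11^1 ≡ 11 (mod 107)
11^2 = (11^1)^2 ≡ 11^2 = 121 ≡ 14 (mod 107)
11^4 = (11^2)^2 ≡ 14^2 = 196 ≡ 89 (mod 107)
11^8 = (11^4)^2 ≡ 89^2 = 7921 ≡ 3 (mod 107)
11^16 = (11^8)^2 ≡ 3^2 = 9 ≡ 9 (mod 107)
So M = 9. Amara computes K = M^10 mod 107.
9^1 ≡ 9 (mod 107)
9^2 = (9^1)^2 ≡ 9^2 = 81 ≡ 81 (mod 107)
9^4 = (9^2)^2 ≡ 81^2 = 6561 ≡ 34 (mod 107)
9^8 = (9^4)^2 ≡ 34^2 = 1156 ≡ 86 (mod 107)
9^10 = 9^8 · 9^2 ≡ 86 · 81 ≡ 11 (mod 107).

11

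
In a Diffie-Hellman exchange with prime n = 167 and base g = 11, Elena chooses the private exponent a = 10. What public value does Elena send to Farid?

128

Public value = 11^10 (mod 167).
11^1 ≡ 11 (mod 167)
11^2 = (11^1)^2 ≡ 11^2 = 121 ≡ 121 (mod 167)
11^4 = (11^2)^2 ≡ 121^2 = 14641 ≡ 112 (mod 167)
11^8 = (11^4)^2 ≡ 112^2 = 12544 ≡ 19 (mod 167)
11^10 = 11^8 · 11^2 ≡ 19 · 121 ≡ 128 (mod 167).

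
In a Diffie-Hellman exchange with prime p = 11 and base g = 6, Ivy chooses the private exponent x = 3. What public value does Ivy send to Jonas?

7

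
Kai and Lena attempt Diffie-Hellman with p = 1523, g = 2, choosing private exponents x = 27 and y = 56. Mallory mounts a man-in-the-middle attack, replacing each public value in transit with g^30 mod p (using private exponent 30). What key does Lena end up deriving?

191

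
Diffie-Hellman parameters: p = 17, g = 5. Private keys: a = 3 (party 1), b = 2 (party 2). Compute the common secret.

2

Party 2 sends B = g^b mod p = 5^2 mod 17.
5^1 ≡ 5 (mod 17)
5^2 = (5^1)^2 ≡ 5^2 = 25 ≡ 8 (mod 17)
So B = 8. Party 1 then computes K = B^a mod p = 8^3 mod 17.
8^1 ≡ 8 (mod 17)
8^2 = (8^1)^2 ≡ 8^2 = 64 ≡ 13 (mod 17)
8^3 = 8^2 · 8^1 ≡ 13 · 8 ≡ 2 (mod 17).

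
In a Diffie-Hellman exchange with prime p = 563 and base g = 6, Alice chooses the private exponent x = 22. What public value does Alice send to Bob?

468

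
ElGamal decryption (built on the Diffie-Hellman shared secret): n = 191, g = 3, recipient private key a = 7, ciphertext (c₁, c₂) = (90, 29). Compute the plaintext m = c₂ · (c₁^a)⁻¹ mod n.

35

Shared mask s = c₁^a mod n = 90^7 mod 191.
90^1 ≡ 90 (mod 191)
90^2 = (90^1)^2 ≡ 90^2 = 8100 ≡ 78 (mod 191)
90^4 = (90^2)^2 ≡ 78^2 = 6084 ≡ 163 (mod 191)
90^7 = 90^4 · 90^2 · 90^1 ≡ 163 · 78 · 90 ≡ 170 (mod 191).
So s = 170; s⁻¹ ≡ 100 (mod 191).
m = c₂ · s⁻¹ mod 191 = 29 · 100 mod 191 = 35.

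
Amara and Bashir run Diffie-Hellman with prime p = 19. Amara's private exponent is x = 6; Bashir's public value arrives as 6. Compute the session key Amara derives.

Shared key K = 6^6 mod 19.
6^1 ≡ 6 (mod 19)
6^2 = (6^1)^2 ≡ 6^2 = 36 ≡ 17 (mod 19)
6^4 = (6^2)^2 ≡ 17^2 = 289 ≡ 4 (mod 19)
6^6 = 6^4 · 6^2 ≡ 4 · 17 ≡ 11 (mod 19).

11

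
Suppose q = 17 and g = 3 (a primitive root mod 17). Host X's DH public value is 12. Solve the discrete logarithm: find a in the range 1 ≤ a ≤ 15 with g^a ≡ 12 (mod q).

Try successive powers of 3 modulo 17:
3^1 ≡ 3
3^2 ≡ 9
3^3 ≡ 10
3^4 ≡ 13
3^5 ≡ 5
3^6 ≡ 15
3^7 ≡ 11
3^8 ≡ 16
3^9 ≡ 14
3^10 ≡ 8
3^11 ≡ 7
3^12 ≡ 4
3^13 ≡ 12
Found: a = 13.

13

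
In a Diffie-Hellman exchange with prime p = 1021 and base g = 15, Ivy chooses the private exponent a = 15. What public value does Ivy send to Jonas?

292

Public value = 15^15 (mod 1021).
15^1 ≡ 15 (mod 1021)
15^2 = (15^1)^2 ≡ 15^2 = 225 ≡ 225 (mod 1021)
15^4 = (15^2)^2 ≡ 225^2 = 50625 ≡ 596 (mod 1021)
15^8 = (15^4)^2 ≡ 596^2 = 355216 ≡ 929 (mod 1021)
15^15 = 15^8 · 15^4 · 15^2 · 15^1 ≡ 929 · 596 · 225 · 15 ≡ 292 (mod 1021).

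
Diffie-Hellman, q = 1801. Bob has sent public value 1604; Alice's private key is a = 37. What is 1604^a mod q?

1793

Shared key K = 1604^37 mod 1801.
1604^1 ≡ 1604 (mod 1801)
1604^2 = (1604^1)^2 ≡ 1604^2 = 2572816 ≡ 988 (mod 1801)
1604^4 = (1604^2)^2 ≡ 988^2 = 976144 ≡ 2 (mod 1801)
1604^8 = (1604^4)^2 ≡ 2^2 = 4 ≡ 4 (mod 1801)
1604^16 = (1604^8)^2 ≡ 4^2 = 16 ≡ 16 (mod 1801)
1604^32 = (1604^16)^2 ≡ 16^2 = 256 ≡ 256 (mod 1801)
1604^37 = 1604^32 · 1604^4 · 1604^1 ≡ 256 · 2 · 1604 ≡ 1793 (mod 1801).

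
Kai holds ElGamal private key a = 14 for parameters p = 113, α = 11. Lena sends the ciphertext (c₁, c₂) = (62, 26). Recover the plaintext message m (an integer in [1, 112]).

62

Shared mask s = c₁^a mod p = 62^14 mod 113.
62^1 ≡ 62 (mod 113)
62^2 = (62^1)^2 ≡ 62^2 = 3844 ≡ 2 (mod 113)
62^4 = (62^2)^2 ≡ 2^2 = 4 ≡ 4 (mod 113)
62^8 = (62^4)^2 ≡ 4^2 = 16 ≡ 16 (mod 113)
62^14 = 62^8 · 62^4 · 62^2 ≡ 16 · 4 · 2 ≡ 15 (mod 113).
So s = 15; s⁻¹ ≡ 98 (mod 113).
m = c₂ · s⁻¹ mod 113 = 26 · 98 mod 113 = 62.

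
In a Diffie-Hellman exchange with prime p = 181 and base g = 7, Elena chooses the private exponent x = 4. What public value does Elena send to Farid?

48

Public value = 7^4 (mod 181).
7^1 ≡ 7 (mod 181)
7^2 = (7^1)^2 ≡ 7^2 = 49 ≡ 49 (mod 181)
7^4 = (7^2)^2 ≡ 49^2 = 2401 ≡ 48 (mod 181)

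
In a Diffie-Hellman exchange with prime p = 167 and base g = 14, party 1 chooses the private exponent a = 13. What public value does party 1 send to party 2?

18

Public value = 14^13 mod 167.
14^1 ≡ 14 (mod 167)
14^2 = (14^1)^2 ≡ 14^2 = 196 ≡ 29 (mod 167)
14^4 = (14^2)^2 ≡ 29^2 = 841 ≡ 6 (mod 167)
14^8 = (14^4)^2 ≡ 6^2 = 36 ≡ 36 (mod 167)
14^13 = 14^8 · 14^4 · 14^1 ≡ 36 · 6 · 14 ≡ 18 (mod 167).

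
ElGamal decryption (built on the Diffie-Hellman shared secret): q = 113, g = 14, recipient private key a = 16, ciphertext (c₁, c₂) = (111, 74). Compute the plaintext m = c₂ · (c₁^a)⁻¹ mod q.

Shared mask s = c₁^a mod q = 111^16 mod 113.
111^1 ≡ 111 (mod 113)
111^2 = (111^1)^2 ≡ 111^2 = 12321 ≡ 4 (mod 113)
111^4 = (111^2)^2 ≡ 4^2 = 16 ≡ 16 (mod 113)
111^8 = (111^4)^2 ≡ 16^2 = 256 ≡ 30 (mod 113)
111^16 = (111^8)^2 ≡ 30^2 = 900 ≡ 109 (mod 113)
So s = 109; s⁻¹ ≡ 28 (mod 113).
m = c₂ · s⁻¹ mod 113 = 74 · 28 mod 113 = 38.

38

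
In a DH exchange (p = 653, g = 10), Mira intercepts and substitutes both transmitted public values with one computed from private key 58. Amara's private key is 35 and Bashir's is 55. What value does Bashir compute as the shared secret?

438

Bashir receives Mira's public value M = 10^58 mod 653 instead of the honest one.
10^1 ≡ 10 (mod 653)
10^2 = (10^1)^2 ≡ 10^2 = 100 ≡ 100 (mod 653)
10^4 = (10^2)^2 ≡ 100^2 = 10000 ≡ 205 (mod 653)
10^8 = (10^4)^2 ≡ 205^2 = 42025 ≡ 233 (mod 653)
10^16 = (10^8)^2 ≡ 233^2 = 54289 ≡ 90 (mod 653)
10^32 = (10^16)^2 ≡ 90^2 = 8100 ≡ 264 (mod 653)
10^58 = 10^32 · 10^16 · 10^8 · 10^2 ≡ 264 · 90 · 233 · 100 ≡ 477 (mod 653).
So M = 477. Bashir computes K = M^55 mod 653.
477^1 ≡ 477 (mod 653)
477^2 = (477^1)^2 ≡ 477^2 = 227529 ≡ 285 (mod 653)
477^4 = (477^2)^2 ≡ 285^2 = 81225 ≡ 253 (mod 653)
477^8 = (477^4)^2 ≡ 253^2 = 64009 ≡ 15 (mod 653)
477^16 = (477^8)^2 ≡ 15^2 = 225 ≡ 225 (mod 653)
477^32 = (477^16)^2 ≡ 225^2 = 50625 ≡ 344 (mod 653)
477^55 = 477^32 · 477^16 · 477^4 · 477^2 · 477^1 ≡ 344 · 225 · 253 · 285 · 477 ≡ 438 (mod 653).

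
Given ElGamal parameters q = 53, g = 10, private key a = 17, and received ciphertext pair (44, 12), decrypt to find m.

Shared mask s = c₁^a mod q = 44^17 mod 53.
44^1 ≡ 44 (mod 53)
44^2 = (44^1)^2 ≡ 44^2 = 1936 ≡ 28 (mod 53)
44^4 = (44^2)^2 ≡ 28^2 = 784 ≡ 42 (mod 53)
44^8 = (44^4)^2 ≡ 42^2 = 1764 ≡ 15 (mod 53)
44^16 = (44^8)^2 ≡ 15^2 = 225 ≡ 13 (mod 53)
44^17 = 44^16 · 44^1 ≡ 13 · 44 ≡ 42 (mod 53).
So s = 42; s⁻¹ ≡ 24 (mod 53).
m = c₂ · s⁻¹ mod 53 = 12 · 24 mod 53 = 23.

23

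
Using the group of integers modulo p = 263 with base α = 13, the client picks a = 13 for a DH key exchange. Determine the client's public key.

128

Public value = 13^13 (mod 263).
13^1 ≡ 13 (mod 263)
13^2 = (13^1)^2 ≡ 13^2 = 169 ≡ 169 (mod 263)
13^4 = (13^2)^2 ≡ 169^2 = 28561 ≡ 157 (mod 263)
13^8 = (13^4)^2 ≡ 157^2 = 24649 ≡ 190 (mod 263)
13^13 = 13^8 · 13^4 · 13^1 ≡ 190 · 157 · 13 ≡ 128 (mod 263).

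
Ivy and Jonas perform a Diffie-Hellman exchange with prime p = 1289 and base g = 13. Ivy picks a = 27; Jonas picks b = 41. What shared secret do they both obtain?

811

Jonas sends B = g^b mod p = 13^41 mod 1289.
13^1 ≡ 13 (mod 1289)
13^2 = (13^1)^2 ≡ 13^2 = 169 ≡ 169 (mod 1289)
13^4 = (13^2)^2 ≡ 169^2 = 28561 ≡ 203 (mod 1289)
13^8 = (13^4)^2 ≡ 203^2 = 41209 ≡ 1250 (mod 1289)
13^16 = (13^8)^2 ≡ 1250^2 = 1562500 ≡ 232 (mod 1289)
13^32 = (13^16)^2 ≡ 232^2 = 53824 ≡ 975 (mod 1289)
13^41 = 13^32 · 13^8 · 13^1 ≡ 975 · 1250 · 13 ≡ 651 (mod 1289).
So B = 651. Ivy then computes K = B^a mod p = 651^27 mod 1289.
651^1 ≡ 651 (mod 1289)
651^2 = (651^1)^2 ≡ 651^2 = 423801 ≡ 1009 (mod 1289)
651^4 = (651^2)^2 ≡ 1009^2 = 1018081 ≡ 1060 (mod 1289)
651^8 = (651^4)^2 ≡ 1060^2 = 1123600 ≡ 881 (mod 1289)
651^16 = (651^8)^2 ≡ 881^2 = 776161 ≡ 183 (mod 1289)
651^27 = 651^16 · 651^8 · 651^2 · 651^1 ≡ 183 · 881 · 1009 · 651 ≡ 811 (mod 1289).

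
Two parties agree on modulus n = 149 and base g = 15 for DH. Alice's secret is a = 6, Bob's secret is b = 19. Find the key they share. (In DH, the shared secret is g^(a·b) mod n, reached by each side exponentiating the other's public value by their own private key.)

Alice sends A = g^a mod n = 15^6 mod 149.
15^1 ≡ 15 (mod 149)
15^2 = (15^1)^2 ≡ 15^2 = 225 ≡ 76 (mod 149)
15^4 = (15^2)^2 ≡ 76^2 = 5776 ≡ 114 (mod 149)
15^6 = 15^4 · 15^2 ≡ 114 · 76 ≡ 22 (mod 149).
So A = 22. Bob then computes K = A^b mod n = 22^19 mod 149.
22^1 ≡ 22 (mod 149)
22^2 = (22^1)^2 ≡ 22^2 = 484 ≡ 37 (mod 149)
22^4 = (22^2)^2 ≡ 37^2 = 1369 ≡ 28 (mod 149)
22^8 = (22^4)^2 ≡ 28^2 = 784 ≡ 39 (mod 149)
22^16 = (22^8)^2 ≡ 39^2 = 1521 ≡ 31 (mod 149)
22^19 = 22^16 · 22^2 · 22^1 ≡ 31 · 37 · 22 ≡ 53 (mod 149).

53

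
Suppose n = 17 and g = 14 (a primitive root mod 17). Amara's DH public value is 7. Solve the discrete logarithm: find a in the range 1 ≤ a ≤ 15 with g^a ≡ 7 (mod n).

3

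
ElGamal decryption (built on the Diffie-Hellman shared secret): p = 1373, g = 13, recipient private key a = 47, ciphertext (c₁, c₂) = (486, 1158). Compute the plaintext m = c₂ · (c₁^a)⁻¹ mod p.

Shared mask s = c₁^a mod p = 486^47 mod 1373.
486^1 ≡ 486 (mod 1373)
486^2 = (486^1)^2 ≡ 486^2 = 236196 ≡ 40 (mod 1373)
486^4 = (486^2)^2 ≡ 40^2 = 1600 ≡ 227 (mod 1373)
486^8 = (486^4)^2 ≡ 227^2 = 51529 ≡ 728 (mod 1373)
486^16 = (486^8)^2 ≡ 728^2 = 529984 ≡ 6 (mod 1373)
486^32 = (486^16)^2 ≡ 6^2 = 36 ≡ 36 (mod 1373)
486^47 = 486^32 · 486^8 · 486^4 · 486^2 · 486^1 ≡ 36 · 728 · 227 · 40 · 486 ≡ 153 (mod 1373).
So s = 153; s⁻¹ ≡ 1032 (mod 1373).
m = c₂ · s⁻¹ mod 1373 = 1158 · 1032 mod 1373 = 546.

546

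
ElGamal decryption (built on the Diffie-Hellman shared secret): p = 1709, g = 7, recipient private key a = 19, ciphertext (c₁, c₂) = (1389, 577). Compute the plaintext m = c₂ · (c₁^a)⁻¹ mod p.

Shared mask s = c₁^a mod p = 1389^19 mod 1709.
1389^1 ≡ 1389 (mod 1709)
1389^2 = (1389^1)^2 ≡ 1389^2 = 1929321 ≡ 1569 (mod 1709)
1389^4 = (1389^2)^2 ≡ 1569^2 = 2461761 ≡ 801 (mod 1709)
1389^8 = (1389^4)^2 ≡ 801^2 = 641601 ≡ 726 (mod 1709)
1389^16 = (1389^8)^2 ≡ 726^2 = 527076 ≡ 704 (mod 1709)
1389^19 = 1389^16 · 1389^2 · 1389^1 ≡ 704 · 1569 · 1389 ≡ 1314 (mod 1709).
So s = 1314; s⁻¹ ≡ 212 (mod 1709).
m = c₂ · s⁻¹ mod 1709 = 577 · 212 mod 1709 = 985.

985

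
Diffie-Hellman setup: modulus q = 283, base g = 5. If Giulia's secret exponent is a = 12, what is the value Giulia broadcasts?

204

Public value = 5^12 (mod 283).
5^1 ≡ 5 (mod 283)
5^2 = (5^1)^2 ≡ 5^2 = 25 ≡ 25 (mod 283)
5^4 = (5^2)^2 ≡ 25^2 = 625 ≡ 59 (mod 283)
5^8 = (5^4)^2 ≡ 59^2 = 3481 ≡ 85 (mod 283)
5^12 = 5^8 · 5^4 ≡ 85 · 59 ≡ 204 (mod 283).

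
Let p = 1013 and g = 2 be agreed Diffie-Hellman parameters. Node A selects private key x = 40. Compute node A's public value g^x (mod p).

Public value = 2^40 (mod 1013).
2^1 ≡ 2 (mod 1013)
2^2 = (2^1)^2 ≡ 2^2 = 4 ≡ 4 (mod 1013)
2^4 = (2^2)^2 ≡ 4^2 = 16 ≡ 16 (mod 1013)
2^8 = (2^4)^2 ≡ 16^2 = 256 ≡ 256 (mod 1013)
2^16 = (2^8)^2 ≡ 256^2 = 65536 ≡ 704 (mod 1013)
2^32 = (2^16)^2 ≡ 704^2 = 495616 ≡ 259 (mod 1013)
2^40 = 2^32 · 2^8 ≡ 259 · 256 ≡ 459 (mod 1013).

459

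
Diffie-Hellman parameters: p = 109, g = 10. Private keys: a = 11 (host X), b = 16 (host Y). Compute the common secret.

49

Host Y sends B = g^b mod p = 10^16 mod 109.
10^1 ≡ 10 (mod 109)
10^2 = (10^1)^2 ≡ 10^2 = 100 ≡ 100 (mod 109)
10^4 = (10^2)^2 ≡ 100^2 = 10000 ≡ 81 (mod 109)
10^8 = (10^4)^2 ≡ 81^2 = 6561 ≡ 21 (mod 109)
10^16 = (10^8)^2 ≡ 21^2 = 441 ≡ 5 (mod 109)
So B = 5. Host X then computes K = B^a mod p = 5^11 mod 109.
5^1 ≡ 5 (mod 109)
5^2 = (5^1)^2 ≡ 5^2 = 25 ≡ 25 (mod 109)
5^4 = (5^2)^2 ≡ 25^2 = 625 ≡ 80 (mod 109)
5^8 = (5^4)^2 ≡ 80^2 = 6400 ≡ 78 (mod 109)
5^11 = 5^8 · 5^2 · 5^1 ≡ 78 · 25 · 5 ≡ 49 (mod 109).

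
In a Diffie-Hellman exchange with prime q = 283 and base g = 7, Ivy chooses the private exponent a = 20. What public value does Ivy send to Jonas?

233

Public value = 7^20 mod 283.
7^1 ≡ 7 (mod 283)
7^2 = (7^1)^2 ≡ 7^2 = 49 ≡ 49 (mod 283)
7^4 = (7^2)^2 ≡ 49^2 = 2401 ≡ 137 (mod 283)
7^8 = (7^4)^2 ≡ 137^2 = 18769 ≡ 91 (mod 283)
7^16 = (7^8)^2 ≡ 91^2 = 8281 ≡ 74 (mod 283)
7^20 = 7^16 · 7^4 ≡ 74 · 137 ≡ 233 (mod 283).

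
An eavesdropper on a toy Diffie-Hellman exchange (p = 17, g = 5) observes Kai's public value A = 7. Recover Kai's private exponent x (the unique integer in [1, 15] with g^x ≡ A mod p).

15

Try successive powers of 5 modulo 17:
5^1 ≡ 5
5^2 ≡ 8
5^3 ≡ 6
5^4 ≡ 13
5^5 ≡ 14
5^6 ≡ 2
5^7 ≡ 10
5^8 ≡ 16
5^9 ≡ 12
5^10 ≡ 9
5^11 ≡ 11
5^12 ≡ 4
5^13 ≡ 3
5^14 ≡ 15
5^15 ≡ 7
Found: x = 15.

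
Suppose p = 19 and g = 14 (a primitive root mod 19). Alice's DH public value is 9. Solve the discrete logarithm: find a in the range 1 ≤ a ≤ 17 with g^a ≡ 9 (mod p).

Try successive powers of 14 modulo 19:
14^1 ≡ 14
14^2 ≡ 6
14^3 ≡ 8
14^4 ≡ 17
14^5 ≡ 10
14^6 ≡ 7
14^7 ≡ 3
14^8 ≡ 4
14^9 ≡ 18
14^10 ≡ 5
14^11 ≡ 13
14^12 ≡ 11
14^13 ≡ 2
14^14 ≡ 9
Found: a = 14.

14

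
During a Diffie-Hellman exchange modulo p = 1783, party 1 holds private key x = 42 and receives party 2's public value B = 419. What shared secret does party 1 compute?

Shared key K = 419^42 mod 1783.
419^1 ≡ 419 (mod 1783)
419^2 = (419^1)^2 ≡ 419^2 = 175561 ≡ 827 (mod 1783)
419^4 = (419^2)^2 ≡ 827^2 = 683929 ≡ 1040 (mod 1783)
419^8 = (419^4)^2 ≡ 1040^2 = 1081600 ≡ 1102 (mod 1783)
419^16 = (419^8)^2 ≡ 1102^2 = 1214404 ≡ 181 (mod 1783)
419^32 = (419^16)^2 ≡ 181^2 = 32761 ≡ 667 (mod 1783)
419^42 = 419^32 · 419^8 · 419^2 ≡ 667 · 1102 · 827 ≡ 277 (mod 1783).

277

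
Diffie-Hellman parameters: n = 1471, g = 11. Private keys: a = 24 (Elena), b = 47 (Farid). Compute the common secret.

519

Elena sends A = g^a mod n = 11^24 mod 1471.
11^1 ≡ 11 (mod 1471)
11^2 = (11^1)^2 ≡ 11^2 = 121 ≡ 121 (mod 1471)
11^4 = (11^2)^2 ≡ 121^2 = 14641 ≡ 1402 (mod 1471)
11^8 = (11^4)^2 ≡ 1402^2 = 1965604 ≡ 348 (mod 1471)
11^16 = (11^8)^2 ≡ 348^2 = 121104 ≡ 482 (mod 1471)
11^24 = 11^16 · 11^8 ≡ 482 · 348 ≡ 42 (mod 1471).
So A = 42. Farid then computes K = A^b mod n = 42^47 mod 1471.
42^1 ≡ 42 (mod 1471)
42^2 = (42^1)^2 ≡ 42^2 = 1764 ≡ 293 (mod 1471)
42^4 = (42^2)^2 ≡ 293^2 = 85849 ≡ 531 (mod 1471)
42^8 = (42^4)^2 ≡ 531^2 = 281961 ≡ 1000 (mod 1471)
42^16 = (42^8)^2 ≡ 1000^2 = 1000000 ≡ 1191 (mod 1471)
42^32 = (42^16)^2 ≡ 1191^2 = 1418481 ≡ 437 (mod 1471)
42^47 = 42^32 · 42^8 · 42^4 · 42^2 · 42^1 ≡ 437 · 1000 · 531 · 293 · 42 ≡ 519 (mod 1471).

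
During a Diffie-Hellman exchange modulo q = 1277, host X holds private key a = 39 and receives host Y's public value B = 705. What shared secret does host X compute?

941

Shared key K = 705^39 mod 1277.
705^1 ≡ 705 (mod 1277)
705^2 = (705^1)^2 ≡ 705^2 = 497025 ≡ 272 (mod 1277)
705^4 = (705^2)^2 ≡ 272^2 = 73984 ≡ 1195 (mod 1277)
705^8 = (705^4)^2 ≡ 1195^2 = 1428025 ≡ 339 (mod 1277)
705^16 = (705^8)^2 ≡ 339^2 = 114921 ≡ 1268 (mod 1277)
705^32 = (705^16)^2 ≡ 1268^2 = 1607824 ≡ 81 (mod 1277)
705^39 = 705^32 · 705^4 · 705^2 · 705^1 ≡ 81 · 1195 · 272 · 705 ≡ 941 (mod 1277).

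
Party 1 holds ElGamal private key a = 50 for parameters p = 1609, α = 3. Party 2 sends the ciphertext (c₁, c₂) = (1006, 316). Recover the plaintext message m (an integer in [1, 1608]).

Shared mask s = c₁^a mod p = 1006^50 mod 1609.
1006^1 ≡ 1006 (mod 1609)
1006^2 = (1006^1)^2 ≡ 1006^2 = 1012036 ≡ 1584 (mod 1609)
1006^4 = (1006^2)^2 ≡ 1584^2 = 2509056 ≡ 625 (mod 1609)
1006^8 = (1006^4)^2 ≡ 625^2 = 390625 ≡ 1247 (mod 1609)
1006^16 = (1006^8)^2 ≡ 1247^2 = 1555009 ≡ 715 (mod 1609)
1006^32 = (1006^16)^2 ≡ 715^2 = 511225 ≡ 1172 (mod 1609)
1006^50 = 1006^32 · 1006^16 · 1006^2 ≡ 1172 · 715 · 1584 ≡ 1289 (mod 1609).
So s = 1289; s⁻¹ ≡ 1252 (mod 1609).
m = c₂ · s⁻¹ mod 1609 = 316 · 1252 mod 1609 = 1427.

1427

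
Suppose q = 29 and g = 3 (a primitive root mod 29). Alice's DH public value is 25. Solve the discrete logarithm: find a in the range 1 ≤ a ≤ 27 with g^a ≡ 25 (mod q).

20

Try successive powers of 3 modulo 29:
3^1 ≡ 3
3^2 ≡ 9
3^3 ≡ 27
3^4 ≡ 23
3^5 ≡ 11
3^6 ≡ 4
3^7 ≡ 12
3^8 ≡ 7
3^9 ≡ 21
3^10 ≡ 5
3^11 ≡ 15
3^12 ≡ 16
3^13 ≡ 19
3^14 ≡ 28
3^15 ≡ 26
3^16 ≡ 20
3^17 ≡ 2
3^18 ≡ 6
3^19 ≡ 18
3^20 ≡ 25
Found: a = 20.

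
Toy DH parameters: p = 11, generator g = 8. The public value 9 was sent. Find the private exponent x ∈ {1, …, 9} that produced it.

Try successive powers of 8 modulo 11:
8^1 ≡ 8
8^2 ≡ 9
Found: x = 2.

2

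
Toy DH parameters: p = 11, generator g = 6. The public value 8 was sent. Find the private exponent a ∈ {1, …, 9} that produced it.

7

Try successive powers of 6 modulo 11:
6^1 ≡ 6
6^2 ≡ 3
6^3 ≡ 7
6^4 ≡ 9
6^5 ≡ 10
6^6 ≡ 5
6^7 ≡ 8
Found: a = 7.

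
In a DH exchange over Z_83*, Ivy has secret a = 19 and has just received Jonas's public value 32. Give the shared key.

58

Shared key K = 32^19 mod 83.
32^1 ≡ 32 (mod 83)
32^2 = (32^1)^2 ≡ 32^2 = 1024 ≡ 28 (mod 83)
32^4 = (32^2)^2 ≡ 28^2 = 784 ≡ 37 (mod 83)
32^8 = (32^4)^2 ≡ 37^2 = 1369 ≡ 41 (mod 83)
32^16 = (32^8)^2 ≡ 41^2 = 1681 ≡ 21 (mod 83)
32^19 = 32^16 · 32^2 · 32^1 ≡ 21 · 28 · 32 ≡ 58 (mod 83).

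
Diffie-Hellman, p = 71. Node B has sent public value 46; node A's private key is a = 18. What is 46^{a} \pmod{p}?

Shared key K = 46^18 mod 71.
46^1 ≡ 46 (mod 71)
46^2 = (46^1)^2 ≡ 46^2 = 2116 ≡ 57 (mod 71)
46^4 = (46^2)^2 ≡ 57^2 = 3249 ≡ 54 (mod 71)
46^8 = (46^4)^2 ≡ 54^2 = 2916 ≡ 5 (mod 71)
46^16 = (46^8)^2 ≡ 5^2 = 25 ≡ 25 (mod 71)
46^18 = 46^16 · 46^2 ≡ 25 · 57 ≡ 5 (mod 71).

5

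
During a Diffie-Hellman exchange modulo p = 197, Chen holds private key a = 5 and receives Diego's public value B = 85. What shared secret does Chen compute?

61

Shared key K = 85^5 mod 197.
85^1 ≡ 85 (mod 197)
85^2 = (85^1)^2 ≡ 85^2 = 7225 ≡ 133 (mod 197)
85^4 = (85^2)^2 ≡ 133^2 = 17689 ≡ 156 (mod 197)
85^5 = 85^4 · 85^1 ≡ 156 · 85 ≡ 61 (mod 197).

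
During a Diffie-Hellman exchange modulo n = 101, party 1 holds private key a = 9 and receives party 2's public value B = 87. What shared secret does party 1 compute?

Shared key K = 87^9 mod 101.
87^1 ≡ 87 (mod 101)
87^2 = (87^1)^2 ≡ 87^2 = 7569 ≡ 95 (mod 101)
87^4 = (87^2)^2 ≡ 95^2 = 9025 ≡ 36 (mod 101)
87^8 = (87^4)^2 ≡ 36^2 = 1296 ≡ 84 (mod 101)
87^9 = 87^8 · 87^1 ≡ 84 · 87 ≡ 36 (mod 101).

36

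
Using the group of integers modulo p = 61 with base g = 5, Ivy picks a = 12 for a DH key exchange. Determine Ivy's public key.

Public value = 5^12 mod 61.
5^1 ≡ 5 (mod 61)
5^2 = (5^1)^2 ≡ 5^2 = 25 ≡ 25 (mod 61)
5^4 = (5^2)^2 ≡ 25^2 = 625 ≡ 15 (mod 61)
5^8 = (5^4)^2 ≡ 15^2 = 225 ≡ 42 (mod 61)
5^12 = 5^8 · 5^4 ≡ 42 · 15 ≡ 20 (mod 61).

20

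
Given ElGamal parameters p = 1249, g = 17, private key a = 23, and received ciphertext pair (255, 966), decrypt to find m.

96

Shared mask s = c₁^a mod p = 255^23 mod 1249.
255^1 ≡ 255 (mod 1249)
255^2 = (255^1)^2 ≡ 255^2 = 65025 ≡ 77 (mod 1249)
255^4 = (255^2)^2 ≡ 77^2 = 5929 ≡ 933 (mod 1249)
255^8 = (255^4)^2 ≡ 933^2 = 870489 ≡ 1185 (mod 1249)
255^16 = (255^8)^2 ≡ 1185^2 = 1404225 ≡ 349 (mod 1249)
255^23 = 255^16 · 255^4 · 255^2 · 255^1 ≡ 349 · 933 · 77 · 255 ≡ 1181 (mod 1249).
So s = 1181; s⁻¹ ≡ 900 (mod 1249).
m = c₂ · s⁻¹ mod 1249 = 966 · 900 mod 1249 = 96.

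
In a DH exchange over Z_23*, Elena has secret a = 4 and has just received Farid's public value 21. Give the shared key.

16

Shared key K = 21^4 mod 23.
21^1 ≡ 21 (mod 23)
21^2 = (21^1)^2 ≡ 21^2 = 441 ≡ 4 (mod 23)
21^4 = (21^2)^2 ≡ 4^2 = 16 ≡ 16 (mod 23)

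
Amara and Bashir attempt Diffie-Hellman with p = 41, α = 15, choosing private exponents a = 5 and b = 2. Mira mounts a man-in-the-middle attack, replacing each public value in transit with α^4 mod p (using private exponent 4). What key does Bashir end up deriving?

Bashir receives Mira's public value M = 15^4 mod 41 instead of the honest one.
15^1 ≡ 15 (mod 41)
15^2 = (15^1)^2 ≡ 15^2 = 225 ≡ 20 (mod 41)
15^4 = (15^2)^2 ≡ 20^2 = 400 ≡ 31 (mod 41)
So M = 31. Bashir computes K = M^2 mod 41.
31^1 ≡ 31 (mod 41)
31^2 = (31^1)^2 ≡ 31^2 = 961 ≡ 18 (mod 41)

18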